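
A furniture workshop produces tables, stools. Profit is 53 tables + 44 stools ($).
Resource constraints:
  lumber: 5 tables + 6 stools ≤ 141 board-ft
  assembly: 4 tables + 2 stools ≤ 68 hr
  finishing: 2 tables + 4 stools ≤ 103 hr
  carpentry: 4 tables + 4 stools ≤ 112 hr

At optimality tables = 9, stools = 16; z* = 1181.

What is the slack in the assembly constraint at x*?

0

assembly used = 4·9 + 2·16 = 68; slack = 68 − 68 = 0.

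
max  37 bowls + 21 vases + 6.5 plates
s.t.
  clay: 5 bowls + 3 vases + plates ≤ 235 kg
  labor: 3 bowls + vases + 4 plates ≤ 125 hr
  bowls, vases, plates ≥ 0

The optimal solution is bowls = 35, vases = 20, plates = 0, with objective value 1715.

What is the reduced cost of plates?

-6

Both clay and labor are binding at x*.
From A_Bᵀ y = c: 5·y_clay + 3·y_labor = 37; 3·y_clay + 1·y_labor = 21.
Solving: y_clay = 6.5, y_labor = 1.5.
Reduced cost of plates: c₃ − yᵀa₃ = 6.5 − (6.5·1 + 1.5·4) = 6.5 − 12.5 = -6.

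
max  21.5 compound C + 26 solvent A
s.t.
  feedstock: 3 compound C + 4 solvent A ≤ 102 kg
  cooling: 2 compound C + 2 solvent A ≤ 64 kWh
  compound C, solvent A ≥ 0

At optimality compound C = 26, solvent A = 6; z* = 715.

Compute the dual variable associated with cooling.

Both feedstock and cooling are binding at x*.
From A_Bᵀ y = c: 3·y_feedstock + 2·y_cooling = 21.5; 4·y_feedstock + 2·y_cooling = 26.
→ y_feedstock = 4.5 and y_cooling = 4.
Shadow price of cooling = 4.

4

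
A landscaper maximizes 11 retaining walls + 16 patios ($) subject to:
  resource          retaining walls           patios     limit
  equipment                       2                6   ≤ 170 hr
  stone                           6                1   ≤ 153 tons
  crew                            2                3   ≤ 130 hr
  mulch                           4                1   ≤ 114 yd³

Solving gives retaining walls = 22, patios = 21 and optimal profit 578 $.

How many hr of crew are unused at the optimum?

23

crew used = 2·22 + 3·21 = 107; slack = 130 − 107 = 23.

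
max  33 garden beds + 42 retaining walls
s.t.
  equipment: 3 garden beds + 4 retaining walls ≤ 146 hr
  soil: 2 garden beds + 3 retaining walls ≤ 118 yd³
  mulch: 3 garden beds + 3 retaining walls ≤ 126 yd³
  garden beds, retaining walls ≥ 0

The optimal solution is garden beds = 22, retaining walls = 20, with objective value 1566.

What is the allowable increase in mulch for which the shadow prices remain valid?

20

Binding constraints: equipment, mulch. The basis is B = [[3,4],[3,3]] with det -3.
Per unit increase in mulch, x* moves by d = (1.3333, -1).
The basis stays optimal until retaining walls reaches 0; allowable increase = 20 yd³.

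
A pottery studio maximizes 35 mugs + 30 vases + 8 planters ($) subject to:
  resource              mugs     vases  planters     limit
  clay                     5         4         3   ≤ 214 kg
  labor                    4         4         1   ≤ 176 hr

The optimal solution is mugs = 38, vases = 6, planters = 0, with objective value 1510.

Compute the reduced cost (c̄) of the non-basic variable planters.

Check each constraint at x*: clay 214/214 (tight); labor 176/176 (tight).
Dual feasibility on the basic columns requires 5·y_clay + 4·y_labor = 35, 4·y_clay + 4·y_labor = 30.
Solving: y_clay = 5, y_labor = 2.5.
Reduced cost of planters: c₃ − yᵀa₃ = 8 − (5·3 + 2.5·1) = 8 − 17.5 = -9.5.

-9.5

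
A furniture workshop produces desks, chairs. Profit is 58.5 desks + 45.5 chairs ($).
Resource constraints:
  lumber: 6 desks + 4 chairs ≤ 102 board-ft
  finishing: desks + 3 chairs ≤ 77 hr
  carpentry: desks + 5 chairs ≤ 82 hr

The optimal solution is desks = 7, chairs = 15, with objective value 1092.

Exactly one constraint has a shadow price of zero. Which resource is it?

lumber: 102/102 (binding)
finishing: 52/77 (slack 25)
carpentry: 82/82 (binding)
By complementary slackness, a constraint with positive slack has shadow price 0 → finishing.

finishing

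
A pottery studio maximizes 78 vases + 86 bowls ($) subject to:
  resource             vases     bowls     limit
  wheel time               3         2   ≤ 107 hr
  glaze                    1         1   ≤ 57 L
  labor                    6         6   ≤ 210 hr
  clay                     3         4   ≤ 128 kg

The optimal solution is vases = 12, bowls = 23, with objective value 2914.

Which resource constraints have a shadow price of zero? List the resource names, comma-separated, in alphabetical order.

wheel time: 82/107 (slack 25)
glaze: 35/57 (slack 22)
labor: 210/210 (binding)
clay: 128/128 (binding)
By complementary slackness, a constraint with positive slack has shadow price 0 → glaze, wheel time.

glaze, wheel time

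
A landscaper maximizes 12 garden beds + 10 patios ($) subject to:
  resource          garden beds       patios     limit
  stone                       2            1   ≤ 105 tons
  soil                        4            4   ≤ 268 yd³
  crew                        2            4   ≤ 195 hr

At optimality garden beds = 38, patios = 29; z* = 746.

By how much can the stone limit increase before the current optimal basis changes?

29

Binding constraints: stone, soil. The basis is B = [[2,1],[4,4]] with det 4.
Per unit increase in stone, x* moves by d = (1, -1).
The basis stays optimal until patios reaches 0; allowable increase = 29 tons.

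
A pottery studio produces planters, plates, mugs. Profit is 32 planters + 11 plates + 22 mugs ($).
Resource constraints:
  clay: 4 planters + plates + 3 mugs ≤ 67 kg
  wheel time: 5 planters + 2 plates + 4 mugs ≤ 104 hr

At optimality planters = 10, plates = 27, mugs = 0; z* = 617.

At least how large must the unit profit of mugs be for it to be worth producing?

Check each constraint at x*: clay 67/67 (tight); wheel time 104/104 (tight).
Dual feasibility on the basic columns requires 4·y_clay + 5·y_wheel time = 32, 1·y_clay + 2·y_wheel time = 11.
Solving: y_clay = 3, y_wheel time = 4.
mugs enters the basis when its profit ≥ yᵀa₃ = 3·3 + 4·4 = 25.

25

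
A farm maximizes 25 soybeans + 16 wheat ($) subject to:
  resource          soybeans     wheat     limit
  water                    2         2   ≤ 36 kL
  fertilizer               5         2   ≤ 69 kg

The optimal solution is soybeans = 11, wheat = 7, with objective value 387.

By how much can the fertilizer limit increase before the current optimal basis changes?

Binding constraints: water, fertilizer. The basis is B = [[2,2],[5,2]] with det -6.
Per unit increase in fertilizer, x* moves by d = (0.3333, -0.3333).
The basis stays optimal until wheat reaches 0; allowable increase = 21 kg.

21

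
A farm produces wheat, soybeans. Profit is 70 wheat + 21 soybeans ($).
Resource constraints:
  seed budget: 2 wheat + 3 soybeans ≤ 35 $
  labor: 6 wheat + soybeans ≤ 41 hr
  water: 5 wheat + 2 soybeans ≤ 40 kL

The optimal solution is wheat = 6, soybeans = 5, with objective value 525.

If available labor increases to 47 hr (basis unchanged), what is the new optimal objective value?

Check each constraint at x*: seed budget 27/35 (slack 8); labor 41/41 (tight); water 40/40 (tight).
By complementary slackness, y = 0 for the non-binding constraint.
Dual feasibility on the basic columns requires 6·y_labor + 5·y_water = 70, 1·y_labor + 2·y_water = 21.
This yields shadow prices y_labor = 5, y_water = 8.
Δz = y_labor·Δb = 5 × (6) = 30, so new z* = 525 + 30 = 555.

555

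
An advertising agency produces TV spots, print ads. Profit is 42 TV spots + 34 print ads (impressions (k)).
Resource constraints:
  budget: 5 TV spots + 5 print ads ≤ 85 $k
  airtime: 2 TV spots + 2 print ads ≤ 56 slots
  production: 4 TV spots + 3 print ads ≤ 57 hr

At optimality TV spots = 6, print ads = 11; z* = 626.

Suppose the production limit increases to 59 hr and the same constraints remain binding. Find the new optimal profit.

Check each constraint at x*: budget 85/85 (tight); airtime 34/56 (slack 22); production 57/57 (tight).
By complementary slackness, y = 0 for the non-binding constraint.
From A_Bᵀ y = c: 5·y_budget + 4·y_production = 42; 5·y_budget + 3·y_production = 34.
Solving: y_budget = 2, y_production = 8.
Δz = y_production·Δb = 8 × (2) = 16, so new z* = 626 + 16 = 642.

642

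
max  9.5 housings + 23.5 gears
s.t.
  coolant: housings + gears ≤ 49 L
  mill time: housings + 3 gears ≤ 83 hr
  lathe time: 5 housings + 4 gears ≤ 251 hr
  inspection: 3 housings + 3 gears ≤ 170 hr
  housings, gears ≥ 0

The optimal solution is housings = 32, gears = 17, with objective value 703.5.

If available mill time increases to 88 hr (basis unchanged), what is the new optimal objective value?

738.5

Binding: coolant and mill time. Non-binding: lathe time (23 unused), inspection (23 unused).
By complementary slackness, y = 0 for the non-binding constraints.
Dual feasibility on the basic columns requires 1·y_coolant + 1·y_mill time = 9.5, 1·y_coolant + 3·y_mill time = 23.5.
Solving: y_coolant = 2.5, y_mill time = 7.
Δz = y_mill time·Δb = 7 × (5) = 35, so new z* = 703.5 + 35 = 738.5.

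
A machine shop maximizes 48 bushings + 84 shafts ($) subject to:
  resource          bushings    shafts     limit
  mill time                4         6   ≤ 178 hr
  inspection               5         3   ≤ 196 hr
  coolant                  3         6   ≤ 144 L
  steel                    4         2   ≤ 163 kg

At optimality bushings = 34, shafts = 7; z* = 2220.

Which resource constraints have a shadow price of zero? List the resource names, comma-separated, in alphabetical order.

mill time: 178/178 (binding)
inspection: 191/196 (slack 5)
coolant: 144/144 (binding)
steel: 150/163 (slack 13)
By complementary slackness, a constraint with positive slack has shadow price 0 → inspection, steel.

inspection, steel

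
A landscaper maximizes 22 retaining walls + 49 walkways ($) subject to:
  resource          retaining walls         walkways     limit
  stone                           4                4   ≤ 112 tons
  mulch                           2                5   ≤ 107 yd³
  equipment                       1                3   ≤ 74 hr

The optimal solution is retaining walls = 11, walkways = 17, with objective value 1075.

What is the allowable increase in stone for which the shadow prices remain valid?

Binding constraints: stone, mulch. The basis is B = [[4,4],[2,5]] with det 12.
Per unit increase in stone, x* moves by d = (0.4167, -0.1667).
The basis stays optimal until walkways reaches 0; allowable increase = 102 tons.

102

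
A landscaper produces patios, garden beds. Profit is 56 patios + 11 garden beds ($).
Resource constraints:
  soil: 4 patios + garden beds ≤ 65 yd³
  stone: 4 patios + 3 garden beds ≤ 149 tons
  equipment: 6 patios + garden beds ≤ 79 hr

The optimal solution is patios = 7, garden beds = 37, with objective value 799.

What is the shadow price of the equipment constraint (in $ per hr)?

Binding: soil and equipment. Non-binding: stone (10 unused).
By complementary slackness, y = 0 for the non-binding constraint.
From A_Bᵀ y = c: 4·y_soil + 6·y_equipment = 56; 1·y_soil + 1·y_equipment = 11.
Solving: y_soil = 5, y_equipment = 6.
Shadow price of equipment = 6.

6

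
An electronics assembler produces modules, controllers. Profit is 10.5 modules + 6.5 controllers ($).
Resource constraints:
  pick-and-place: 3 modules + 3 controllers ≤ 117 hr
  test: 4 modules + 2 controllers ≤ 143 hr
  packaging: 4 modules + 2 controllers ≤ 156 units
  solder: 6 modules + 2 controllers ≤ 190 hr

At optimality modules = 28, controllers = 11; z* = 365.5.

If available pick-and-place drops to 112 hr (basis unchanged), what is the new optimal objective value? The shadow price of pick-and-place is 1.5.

Δb = -5, so new z* = 365.5 + (1.5)·(-5) = 365.5 − 7.5 = 358.

358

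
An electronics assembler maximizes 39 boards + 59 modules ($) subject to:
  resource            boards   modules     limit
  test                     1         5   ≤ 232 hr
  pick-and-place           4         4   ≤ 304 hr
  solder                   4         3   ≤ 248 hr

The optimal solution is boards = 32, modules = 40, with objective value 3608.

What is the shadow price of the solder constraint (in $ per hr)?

Check each constraint at x*: test 232/232 (tight); pick-and-place 288/304 (slack 16); solder 248/248 (tight).
By complementary slackness, y = 0 for the non-binding constraint.
Dual feasibility on the basic columns requires 1·y_test + 4·y_solder = 39, 5·y_test + 3·y_solder = 59.
→ y_test = 7 and y_solder = 8.
Shadow price of solder = 8.

8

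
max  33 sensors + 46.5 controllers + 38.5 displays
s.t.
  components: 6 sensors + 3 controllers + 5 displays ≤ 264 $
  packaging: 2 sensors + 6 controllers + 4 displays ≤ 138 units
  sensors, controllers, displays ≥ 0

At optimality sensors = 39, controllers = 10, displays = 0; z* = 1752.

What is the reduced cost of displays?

At the optimum: components uses 264 of 264 (binding); packaging uses 138 of 138 (binding).
Dual feasibility on the basic columns requires 6·y_components + 2·y_packaging = 33, 3·y_components + 6·y_packaging = 46.5.
→ y_components = 3.5 and y_packaging = 6.
Reduced cost of displays: c₃ − yᵀa₃ = 38.5 − (3.5·5 + 6·4) = 38.5 − 41.5 = -3.

-3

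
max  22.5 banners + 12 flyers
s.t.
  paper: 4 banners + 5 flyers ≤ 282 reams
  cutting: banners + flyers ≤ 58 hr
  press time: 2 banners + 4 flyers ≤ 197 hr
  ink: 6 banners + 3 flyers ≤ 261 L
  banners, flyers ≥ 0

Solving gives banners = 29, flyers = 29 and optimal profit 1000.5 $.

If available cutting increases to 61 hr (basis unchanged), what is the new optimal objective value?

1005

Binding: cutting and ink. Non-binding: paper (21 unused), press time (23 unused).
Slack constraints have shadow price 0 (complementary slackness).
The binding rows give the dual system: 1·y_cutting + 6·y_ink = 22.5 and 1·y_cutting + 3·y_ink = 12.
This yields shadow prices y_cutting = 1.5, y_ink = 3.5.
Δz = y_cutting·Δb = 1.5 × (3) = 4.5, so new z* = 1000.5 + 4.5 = 1005.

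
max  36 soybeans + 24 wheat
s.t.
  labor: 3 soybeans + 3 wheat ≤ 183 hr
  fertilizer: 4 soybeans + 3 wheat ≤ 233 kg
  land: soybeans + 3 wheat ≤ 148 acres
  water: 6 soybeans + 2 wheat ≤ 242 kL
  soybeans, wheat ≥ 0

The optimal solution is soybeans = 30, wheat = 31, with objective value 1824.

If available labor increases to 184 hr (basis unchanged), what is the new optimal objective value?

1830

Check each constraint at x*: labor 183/183 (tight); fertilizer 213/233 (slack 20); land 123/148 (slack 25); water 242/242 (tight).
Slack constraints have shadow price 0 (complementary slackness).
Dual feasibility on the basic columns requires 3·y_labor + 6·y_water = 36, 3·y_labor + 2·y_water = 24.
Solving: y_labor = 6, y_water = 3.
Δz = y_labor·Δb = 6 × (1) = 6, so new z* = 1824 + 6 = 1830.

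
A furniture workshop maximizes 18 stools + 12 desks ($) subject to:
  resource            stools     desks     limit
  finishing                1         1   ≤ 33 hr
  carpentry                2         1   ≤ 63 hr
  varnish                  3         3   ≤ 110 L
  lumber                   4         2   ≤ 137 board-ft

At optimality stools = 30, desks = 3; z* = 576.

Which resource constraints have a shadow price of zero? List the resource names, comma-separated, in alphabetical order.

finishing: 33/33 (binding)
carpentry: 63/63 (binding)
varnish: 99/110 (slack 11)
lumber: 126/137 (slack 11)
By complementary slackness, a constraint with positive slack has shadow price 0 → lumber, varnish.

lumber, varnish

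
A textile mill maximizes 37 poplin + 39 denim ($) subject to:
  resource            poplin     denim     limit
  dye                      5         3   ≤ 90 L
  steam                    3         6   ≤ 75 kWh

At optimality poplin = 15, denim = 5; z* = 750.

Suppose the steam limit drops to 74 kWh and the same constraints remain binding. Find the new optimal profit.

At the optimum: dye uses 90 of 90 (binding); steam uses 75 of 75 (binding).
From A_Bᵀ y = c: 5·y_dye + 3·y_steam = 37; 3·y_dye + 6·y_steam = 39.
Solving: y_dye = 5, y_steam = 4.
Δz = y_steam·Δb = 4 × (-1) = -4, so new z* = 750 − 4 = 746.

746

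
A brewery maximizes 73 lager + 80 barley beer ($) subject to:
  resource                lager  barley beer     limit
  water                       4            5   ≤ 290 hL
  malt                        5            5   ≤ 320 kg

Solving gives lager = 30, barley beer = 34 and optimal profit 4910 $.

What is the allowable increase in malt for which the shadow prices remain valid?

Binding constraints: water, malt. The basis is B = [[4,5],[5,5]] with det -5.
Per unit increase in malt, x* moves by d = (1, -0.8).
The basis stays optimal until barley beer reaches 0; allowable increase = 42.5 kg.

42.5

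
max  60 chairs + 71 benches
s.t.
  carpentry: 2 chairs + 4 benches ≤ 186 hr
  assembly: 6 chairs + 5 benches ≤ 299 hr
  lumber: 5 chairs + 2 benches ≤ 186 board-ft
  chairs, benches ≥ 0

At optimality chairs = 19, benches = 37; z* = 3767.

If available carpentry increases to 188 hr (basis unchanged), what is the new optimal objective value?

Check each constraint at x*: carpentry 186/186 (tight); assembly 299/299 (tight); lumber 169/186 (slack 17).
Since lumber is not tight, its dual is 0.
Dual feasibility on the basic columns requires 2·y_carpentry + 6·y_assembly = 60, 4·y_carpentry + 5·y_assembly = 71.
Solving: y_carpentry = 9, y_assembly = 7.
Δz = y_carpentry·Δb = 9 × (2) = 18, so new z* = 3767 + 18 = 3785.

3785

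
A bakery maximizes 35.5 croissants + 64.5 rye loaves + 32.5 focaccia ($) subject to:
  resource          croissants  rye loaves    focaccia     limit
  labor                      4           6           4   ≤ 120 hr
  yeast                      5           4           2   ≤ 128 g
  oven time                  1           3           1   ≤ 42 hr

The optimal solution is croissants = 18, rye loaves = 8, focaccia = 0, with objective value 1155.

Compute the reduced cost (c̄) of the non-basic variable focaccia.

Binding: labor and oven time. Non-binding: yeast (6 unused).
By complementary slackness, y = 0 for the non-binding constraint.
The binding rows give the dual system: 4·y_labor + 1·y_oven time = 35.5 and 6·y_labor + 3·y_oven time = 64.5.
Solving: y_labor = 7, y_oven time = 7.5.
Reduced cost of focaccia: c₃ − yᵀa₃ = 32.5 − (7·4 + 7.5·1) = 32.5 − 35.5 = -3.

-3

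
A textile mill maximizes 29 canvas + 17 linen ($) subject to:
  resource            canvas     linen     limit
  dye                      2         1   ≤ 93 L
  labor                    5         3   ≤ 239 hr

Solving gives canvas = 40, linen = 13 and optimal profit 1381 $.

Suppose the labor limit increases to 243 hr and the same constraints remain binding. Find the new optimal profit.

Check each constraint at x*: dye 93/93 (tight); labor 239/239 (tight).
From A_Bᵀ y = c: 2·y_dye + 5·y_labor = 29; 1·y_dye + 3·y_labor = 17.
→ y_dye = 2 and y_labor = 5.
Δz = y_labor·Δb = 5 × (4) = 20, so new z* = 1381 + 20 = 1401.

1401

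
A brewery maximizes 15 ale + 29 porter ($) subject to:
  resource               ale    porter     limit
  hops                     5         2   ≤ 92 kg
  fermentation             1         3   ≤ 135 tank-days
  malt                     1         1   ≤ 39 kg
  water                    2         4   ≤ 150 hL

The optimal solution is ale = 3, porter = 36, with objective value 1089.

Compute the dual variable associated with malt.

1

Check each constraint at x*: hops 87/92 (slack 5); fermentation 111/135 (slack 24); malt 39/39 (tight); water 150/150 (tight).
Slack constraints have shadow price 0 (complementary slackness).
Dual feasibility on the basic columns requires 1·y_malt + 2·y_water = 15, 1·y_malt + 4·y_water = 29.
This yields shadow prices y_malt = 1, y_water = 7.
Shadow price of malt = 1.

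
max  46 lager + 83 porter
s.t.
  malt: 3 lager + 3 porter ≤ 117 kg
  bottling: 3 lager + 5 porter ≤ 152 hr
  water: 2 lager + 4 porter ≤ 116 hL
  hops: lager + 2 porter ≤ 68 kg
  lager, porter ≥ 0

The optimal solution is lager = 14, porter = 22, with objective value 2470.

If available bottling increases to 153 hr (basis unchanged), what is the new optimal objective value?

2479

Binding: bottling and water. Non-binding: malt (9 unused), hops (10 unused).
Slack constraints have shadow price 0 (complementary slackness).
From A_Bᵀ y = c: 3·y_bottling + 2·y_water = 46; 5·y_bottling + 4·y_water = 83.
→ y_bottling = 9 and y_water = 9.5.
Δz = y_bottling·Δb = 9 × (1) = 9, so new z* = 2470 + 9 = 2479.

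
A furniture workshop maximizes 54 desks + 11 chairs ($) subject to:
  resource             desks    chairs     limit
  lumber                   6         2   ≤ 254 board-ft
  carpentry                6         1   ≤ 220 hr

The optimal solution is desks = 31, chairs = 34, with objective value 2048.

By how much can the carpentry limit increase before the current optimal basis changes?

Binding constraints: lumber, carpentry. The basis is B = [[6,2],[6,1]] with det -6.
Per unit increase in carpentry, x* moves by d = (0.3333, -1).
The basis stays optimal until chairs reaches 0; allowable increase = 34 hr.

34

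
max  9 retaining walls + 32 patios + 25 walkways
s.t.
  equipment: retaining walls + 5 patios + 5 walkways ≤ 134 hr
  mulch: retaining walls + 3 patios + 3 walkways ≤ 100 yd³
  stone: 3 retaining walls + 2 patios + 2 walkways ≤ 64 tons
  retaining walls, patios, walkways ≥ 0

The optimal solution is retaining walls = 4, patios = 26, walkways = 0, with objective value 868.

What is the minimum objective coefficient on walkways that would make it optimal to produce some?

Binding: equipment and stone. Non-binding: mulch (18 unused).
Since mulch is not tight, its dual is 0.
The binding rows give the dual system: 1·y_equipment + 3·y_stone = 9 and 5·y_equipment + 2·y_stone = 32.
This yields shadow prices y_equipment = 6, y_stone = 1.
walkways enters the basis when its profit ≥ yᵀa₃ = 6·5 + 1·2 = 32.

32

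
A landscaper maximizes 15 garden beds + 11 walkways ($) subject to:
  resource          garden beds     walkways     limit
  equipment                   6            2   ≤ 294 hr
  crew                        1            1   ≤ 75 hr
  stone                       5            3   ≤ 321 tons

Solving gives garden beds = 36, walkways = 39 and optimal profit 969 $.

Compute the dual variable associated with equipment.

1

Binding: equipment and crew. Non-binding: stone (24 unused).
Since stone is not tight, its dual is 0.
The binding rows give the dual system: 6·y_equipment + 1·y_crew = 15 and 2·y_equipment + 1·y_crew = 11.
Solving: y_equipment = 1, y_crew = 9.
Shadow price of equipment = 1.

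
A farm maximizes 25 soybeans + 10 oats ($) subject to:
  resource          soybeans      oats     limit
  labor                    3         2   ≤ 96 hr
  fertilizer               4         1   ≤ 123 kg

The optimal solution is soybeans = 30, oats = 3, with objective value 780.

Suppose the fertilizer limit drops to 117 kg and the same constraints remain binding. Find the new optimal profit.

756

Both labor and fertilizer are binding at x*.
The binding rows give the dual system: 3·y_labor + 4·y_fertilizer = 25 and 2·y_labor + 1·y_fertilizer = 10.
→ y_labor = 3 and y_fertilizer = 4.
Δz = y_fertilizer·Δb = 4 × (-6) = -24, so new z* = 780 − 24 = 756.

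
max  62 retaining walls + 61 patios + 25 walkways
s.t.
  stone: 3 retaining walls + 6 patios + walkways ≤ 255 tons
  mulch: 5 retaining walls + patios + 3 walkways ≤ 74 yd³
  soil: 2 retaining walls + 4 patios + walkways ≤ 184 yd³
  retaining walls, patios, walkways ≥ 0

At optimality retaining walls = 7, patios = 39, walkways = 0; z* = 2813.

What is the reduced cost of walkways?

-5

Check each constraint at x*: stone 255/255 (tight); mulch 74/74 (tight); soil 170/184 (slack 14).
Since soil is not tight, its dual is 0.
Dual feasibility on the basic columns requires 3·y_stone + 5·y_mulch = 62, 6·y_stone + 1·y_mulch = 61.
This yields shadow prices y_stone = 9, y_mulch = 7.
Reduced cost of walkways: c₃ − yᵀa₃ = 25 − (9·1 + 7·3) = 25 − 30 = -5.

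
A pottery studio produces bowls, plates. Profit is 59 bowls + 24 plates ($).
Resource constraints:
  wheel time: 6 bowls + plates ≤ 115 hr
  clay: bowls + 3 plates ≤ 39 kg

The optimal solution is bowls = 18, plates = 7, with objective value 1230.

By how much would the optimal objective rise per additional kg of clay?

At the optimum: wheel time uses 115 of 115 (binding); clay uses 39 of 39 (binding).
Dual feasibility on the basic columns requires 6·y_wheel time + 1·y_clay = 59, 1·y_wheel time + 3·y_clay = 24.
Solving: y_wheel time = 9, y_clay = 5.
Shadow price of clay = 5.

5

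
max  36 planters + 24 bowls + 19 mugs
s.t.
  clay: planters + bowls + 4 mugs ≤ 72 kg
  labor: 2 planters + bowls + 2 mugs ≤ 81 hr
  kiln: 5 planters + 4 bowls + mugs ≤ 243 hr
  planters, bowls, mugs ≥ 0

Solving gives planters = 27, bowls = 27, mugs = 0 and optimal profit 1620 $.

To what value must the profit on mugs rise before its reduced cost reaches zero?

20

At the optimum: clay uses 54 of 72 (slack = 18); labor uses 81 of 81 (binding); kiln uses 243 of 243 (binding).
Slack constraints have shadow price 0 (complementary slackness).
From A_Bᵀ y = c: 2·y_labor + 5·y_kiln = 36; 1·y_labor + 4·y_kiln = 24.
This yields shadow prices y_labor = 8, y_kiln = 4.
mugs enters the basis when its profit ≥ yᵀa₃ = 8·2 + 4·1 = 20.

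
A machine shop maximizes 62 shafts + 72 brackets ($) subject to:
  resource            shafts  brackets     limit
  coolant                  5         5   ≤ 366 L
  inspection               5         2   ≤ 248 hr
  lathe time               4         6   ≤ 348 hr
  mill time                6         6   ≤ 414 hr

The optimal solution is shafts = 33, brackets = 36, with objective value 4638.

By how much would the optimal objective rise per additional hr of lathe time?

5

At the optimum: coolant uses 345 of 366 (slack = 21); inspection uses 237 of 248 (slack = 11); lathe time uses 348 of 348 (binding); mill time uses 414 of 414 (binding).
By complementary slackness, y = 0 for the non-binding constraints.
The binding rows give the dual system: 4·y_lathe time + 6·y_mill time = 62 and 6·y_lathe time + 6·y_mill time = 72.
This yields shadow prices y_lathe time = 5, y_mill time = 7.
Shadow price of lathe time = 5.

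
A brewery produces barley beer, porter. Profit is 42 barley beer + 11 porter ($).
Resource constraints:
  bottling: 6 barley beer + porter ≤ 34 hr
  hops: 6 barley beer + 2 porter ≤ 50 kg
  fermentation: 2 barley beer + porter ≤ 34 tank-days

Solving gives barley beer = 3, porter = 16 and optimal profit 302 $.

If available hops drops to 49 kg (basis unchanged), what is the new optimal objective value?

Check each constraint at x*: bottling 34/34 (tight); hops 50/50 (tight); fermentation 22/34 (slack 12).
Since fermentation is not tight, its dual is 0.
Dual feasibility on the basic columns requires 6·y_bottling + 6·y_hops = 42, 1·y_bottling + 2·y_hops = 11.
This yields shadow prices y_bottling = 3, y_hops = 4.
Δz = y_hops·Δb = 4 × (-1) = -4, so new z* = 302 − 4 = 298.

298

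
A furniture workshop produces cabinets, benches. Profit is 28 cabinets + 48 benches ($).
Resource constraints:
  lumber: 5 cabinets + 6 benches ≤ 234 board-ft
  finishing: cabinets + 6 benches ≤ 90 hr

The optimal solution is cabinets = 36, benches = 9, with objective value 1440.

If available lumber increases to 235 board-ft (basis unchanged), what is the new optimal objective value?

Check each constraint at x*: lumber 234/234 (tight); finishing 90/90 (tight).
The binding rows give the dual system: 5·y_lumber + 1·y_finishing = 28 and 6·y_lumber + 6·y_finishing = 48.
→ y_lumber = 5 and y_finishing = 3.
Δz = y_lumber·Δb = 5 × (1) = 5, so new z* = 1440 + 5 = 1445.

1445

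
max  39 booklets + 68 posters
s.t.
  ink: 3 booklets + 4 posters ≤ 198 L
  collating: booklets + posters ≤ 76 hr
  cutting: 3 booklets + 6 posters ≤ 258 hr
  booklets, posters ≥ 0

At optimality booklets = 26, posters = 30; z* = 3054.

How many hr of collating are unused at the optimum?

collating used = 1·26 + 1·30 = 56; slack = 76 − 56 = 20.

20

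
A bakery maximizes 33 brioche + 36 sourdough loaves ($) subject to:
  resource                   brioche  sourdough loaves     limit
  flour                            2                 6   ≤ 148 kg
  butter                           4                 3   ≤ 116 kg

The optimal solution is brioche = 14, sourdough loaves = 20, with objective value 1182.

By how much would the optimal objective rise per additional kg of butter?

7

Both flour and butter are binding at x*.
Dual feasibility on the basic columns requires 2·y_flour + 4·y_butter = 33, 6·y_flour + 3·y_butter = 36.
This yields shadow prices y_flour = 2.5, y_butter = 7.
Shadow price of butter = 7.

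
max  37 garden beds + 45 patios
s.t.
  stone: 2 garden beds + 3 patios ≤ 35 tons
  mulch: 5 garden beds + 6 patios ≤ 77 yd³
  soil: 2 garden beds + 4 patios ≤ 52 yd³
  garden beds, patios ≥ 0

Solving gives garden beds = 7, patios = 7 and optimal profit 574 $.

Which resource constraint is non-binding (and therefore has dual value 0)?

soil

stone: 35/35 (binding)
mulch: 77/77 (binding)
soil: 42/52 (slack 10)
By complementary slackness, a constraint with positive slack has shadow price 0 → soil.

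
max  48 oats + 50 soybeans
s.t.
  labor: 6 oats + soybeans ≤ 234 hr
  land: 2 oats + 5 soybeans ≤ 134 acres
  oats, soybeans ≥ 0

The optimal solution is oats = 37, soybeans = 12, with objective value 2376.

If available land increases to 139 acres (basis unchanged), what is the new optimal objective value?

Both labor and land are binding at x*.
Dual feasibility on the basic columns requires 6·y_labor + 2·y_land = 48, 1·y_labor + 5·y_land = 50.
→ y_labor = 5 and y_land = 9.
Δz = y_land·Δb = 9 × (5) = 45, so new z* = 2376 + 45 = 2421.

2421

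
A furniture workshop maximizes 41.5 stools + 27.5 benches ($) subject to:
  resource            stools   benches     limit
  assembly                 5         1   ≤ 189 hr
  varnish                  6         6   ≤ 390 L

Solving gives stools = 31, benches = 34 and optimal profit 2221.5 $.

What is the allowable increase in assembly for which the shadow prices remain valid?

Binding constraints: assembly, varnish. The basis is B = [[5,1],[6,6]] with det 24.
Per unit increase in assembly, x* moves by d = (0.25, -0.25).
The basis stays optimal until benches reaches 0; allowable increase = 136 hr.

136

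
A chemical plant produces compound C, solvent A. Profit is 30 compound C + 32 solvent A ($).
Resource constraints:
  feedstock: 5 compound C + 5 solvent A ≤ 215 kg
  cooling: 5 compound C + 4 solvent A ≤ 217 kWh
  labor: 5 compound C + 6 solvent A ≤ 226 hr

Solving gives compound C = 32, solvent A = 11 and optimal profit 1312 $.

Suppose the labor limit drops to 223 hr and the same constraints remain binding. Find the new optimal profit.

Check each constraint at x*: feedstock 215/215 (tight); cooling 204/217 (slack 13); labor 226/226 (tight).
Slack constraints have shadow price 0 (complementary slackness).
The binding rows give the dual system: 5·y_feedstock + 5·y_labor = 30 and 5·y_feedstock + 6·y_labor = 32.
This yields shadow prices y_feedstock = 4, y_labor = 2.
Δz = y_labor·Δb = 2 × (-3) = -6, so new z* = 1312 − 6 = 1306.

1306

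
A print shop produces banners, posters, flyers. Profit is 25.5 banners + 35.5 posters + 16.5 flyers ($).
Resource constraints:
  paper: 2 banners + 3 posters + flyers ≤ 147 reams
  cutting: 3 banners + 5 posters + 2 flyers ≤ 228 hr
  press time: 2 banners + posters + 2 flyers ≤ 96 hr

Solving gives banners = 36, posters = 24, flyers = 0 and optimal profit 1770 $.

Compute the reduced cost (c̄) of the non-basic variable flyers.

At the optimum: paper uses 144 of 147 (slack = 3); cutting uses 228 of 228 (binding); press time uses 96 of 96 (binding).
Slack constraints have shadow price 0 (complementary slackness).
The binding rows give the dual system: 3·y_cutting + 2·y_press time = 25.5 and 5·y_cutting + 1·y_press time = 35.5.
This yields shadow prices y_cutting = 6.5, y_press time = 3.
Reduced cost of flyers: c₃ − yᵀa₃ = 16.5 − (6.5·2 + 3·2) = 16.5 − 19 = -2.5.

-2.5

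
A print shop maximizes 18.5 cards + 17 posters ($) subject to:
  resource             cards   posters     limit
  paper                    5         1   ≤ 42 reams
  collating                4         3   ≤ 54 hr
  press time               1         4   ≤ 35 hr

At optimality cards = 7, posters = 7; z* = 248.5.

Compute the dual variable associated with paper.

At the optimum: paper uses 42 of 42 (binding); collating uses 49 of 54 (slack = 5); press time uses 35 of 35 (binding).
By complementary slackness, y = 0 for the non-binding constraint.
The binding rows give the dual system: 5·y_paper + 1·y_press time = 18.5 and 1·y_paper + 4·y_press time = 17.
→ y_paper = 3 and y_press time = 3.5.
Shadow price of paper = 3.

3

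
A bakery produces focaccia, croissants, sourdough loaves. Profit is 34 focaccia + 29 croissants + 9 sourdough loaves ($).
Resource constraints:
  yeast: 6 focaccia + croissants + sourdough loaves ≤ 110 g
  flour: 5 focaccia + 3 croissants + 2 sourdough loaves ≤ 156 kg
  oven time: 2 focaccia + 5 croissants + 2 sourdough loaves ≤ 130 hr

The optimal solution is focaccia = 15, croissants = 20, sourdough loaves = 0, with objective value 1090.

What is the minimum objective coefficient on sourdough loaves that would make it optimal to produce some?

14

Check each constraint at x*: yeast 110/110 (tight); flour 135/156 (slack 21); oven time 130/130 (tight).
Since flour is not tight, its dual is 0.
The binding rows give the dual system: 6·y_yeast + 2·y_oven time = 34 and 1·y_yeast + 5·y_oven time = 29.
→ y_yeast = 4 and y_oven time = 5.
sourdough loaves enters the basis when its profit ≥ yᵀa₃ = 4·1 + 5·2 = 14.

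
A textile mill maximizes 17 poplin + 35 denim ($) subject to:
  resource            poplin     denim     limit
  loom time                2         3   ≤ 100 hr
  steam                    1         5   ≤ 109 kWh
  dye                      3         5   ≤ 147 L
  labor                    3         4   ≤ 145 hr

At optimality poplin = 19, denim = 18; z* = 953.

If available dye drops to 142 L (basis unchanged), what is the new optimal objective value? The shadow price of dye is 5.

928

Δb = -5, so new z* = 953 + (5)·(-5) = 953 − 25 = 928.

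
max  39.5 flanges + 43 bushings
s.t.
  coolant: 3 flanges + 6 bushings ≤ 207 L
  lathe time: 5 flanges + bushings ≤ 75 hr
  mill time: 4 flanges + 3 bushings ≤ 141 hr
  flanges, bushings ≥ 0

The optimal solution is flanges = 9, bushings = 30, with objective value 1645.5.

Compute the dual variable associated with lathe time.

4

At the optimum: coolant uses 207 of 207 (binding); lathe time uses 75 of 75 (binding); mill time uses 126 of 141 (slack = 15).
By complementary slackness, y = 0 for the non-binding constraint.
The binding rows give the dual system: 3·y_coolant + 5·y_lathe time = 39.5 and 6·y_coolant + 1·y_lathe time = 43.
Solving: y_coolant = 6.5, y_lathe time = 4.
Shadow price of lathe time = 4.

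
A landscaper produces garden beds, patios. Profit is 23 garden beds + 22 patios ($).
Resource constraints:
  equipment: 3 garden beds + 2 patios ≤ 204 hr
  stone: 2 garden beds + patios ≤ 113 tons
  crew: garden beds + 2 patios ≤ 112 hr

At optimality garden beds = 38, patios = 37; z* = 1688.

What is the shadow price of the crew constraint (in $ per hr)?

7

Binding: stone and crew. Non-binding: equipment (16 unused).
Slack constraints have shadow price 0 (complementary slackness).
The binding rows give the dual system: 2·y_stone + 1·y_crew = 23 and 1·y_stone + 2·y_crew = 22.
Solving: y_stone = 8, y_crew = 7.
Shadow price of crew = 7.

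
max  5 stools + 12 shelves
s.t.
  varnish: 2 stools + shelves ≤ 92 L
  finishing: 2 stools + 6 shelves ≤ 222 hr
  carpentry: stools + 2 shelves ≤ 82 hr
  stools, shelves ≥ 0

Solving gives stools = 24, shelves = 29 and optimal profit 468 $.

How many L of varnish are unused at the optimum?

varnish used = 2·24 + 1·29 = 77; slack = 92 − 77 = 15.

15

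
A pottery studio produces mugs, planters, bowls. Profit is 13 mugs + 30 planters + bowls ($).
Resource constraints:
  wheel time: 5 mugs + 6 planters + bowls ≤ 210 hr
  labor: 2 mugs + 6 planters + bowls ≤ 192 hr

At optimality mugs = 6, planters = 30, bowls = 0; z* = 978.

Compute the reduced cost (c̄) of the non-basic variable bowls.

Check each constraint at x*: wheel time 210/210 (tight); labor 192/192 (tight).
Dual feasibility on the basic columns requires 5·y_wheel time + 2·y_labor = 13, 6·y_wheel time + 6·y_labor = 30.
→ y_wheel time = 1 and y_labor = 4.
Reduced cost of bowls: c₃ − yᵀa₃ = 1 − (1·1 + 4·1) = 1 − 5 = -4.

-4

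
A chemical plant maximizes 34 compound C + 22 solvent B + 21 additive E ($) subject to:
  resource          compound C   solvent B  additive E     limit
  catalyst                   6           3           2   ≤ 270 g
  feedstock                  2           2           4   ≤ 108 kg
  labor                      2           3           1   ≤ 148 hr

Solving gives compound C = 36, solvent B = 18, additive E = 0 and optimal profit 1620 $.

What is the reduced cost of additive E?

-7

At the optimum: catalyst uses 270 of 270 (binding); feedstock uses 108 of 108 (binding); labor uses 126 of 148 (slack = 22).
By complementary slackness, y = 0 for the non-binding constraint.
The binding rows give the dual system: 6·y_catalyst + 2·y_feedstock = 34 and 3·y_catalyst + 2·y_feedstock = 22.
→ y_catalyst = 4 and y_feedstock = 5.
Reduced cost of additive E: c₃ − yᵀa₃ = 21 − (4·2 + 5·4) = 21 − 28 = -7.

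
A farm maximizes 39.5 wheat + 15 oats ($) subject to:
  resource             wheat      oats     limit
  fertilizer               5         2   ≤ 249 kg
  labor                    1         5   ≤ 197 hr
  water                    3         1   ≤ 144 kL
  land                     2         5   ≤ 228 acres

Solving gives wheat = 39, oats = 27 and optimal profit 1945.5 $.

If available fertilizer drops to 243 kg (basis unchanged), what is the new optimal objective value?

1912.5

At the optimum: fertilizer uses 249 of 249 (binding); labor uses 174 of 197 (slack = 23); water uses 144 of 144 (binding); land uses 213 of 228 (slack = 15).
Since labor, land are not tight, their duals are 0.
The binding rows give the dual system: 5·y_fertilizer + 3·y_water = 39.5 and 2·y_fertilizer + 1·y_water = 15.
→ y_fertilizer = 5.5 and y_water = 4.
Δz = y_fertilizer·Δb = 5.5 × (-6) = -33, so new z* = 1945.5 − 33 = 1912.5.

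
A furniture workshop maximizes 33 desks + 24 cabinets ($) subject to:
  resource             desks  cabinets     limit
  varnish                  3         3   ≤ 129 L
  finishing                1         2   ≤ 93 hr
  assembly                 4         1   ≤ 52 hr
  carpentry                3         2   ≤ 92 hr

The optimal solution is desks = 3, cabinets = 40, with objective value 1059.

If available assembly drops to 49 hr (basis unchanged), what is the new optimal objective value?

At the optimum: varnish uses 129 of 129 (binding); finishing uses 83 of 93 (slack = 10); assembly uses 52 of 52 (binding); carpentry uses 89 of 92 (slack = 3).
Slack constraints have shadow price 0 (complementary slackness).
Dual feasibility on the basic columns requires 3·y_varnish + 4·y_assembly = 33, 3·y_varnish + 1·y_assembly = 24.
→ y_varnish = 7 and y_assembly = 3.
Δz = y_assembly·Δb = 3 × (-3) = -9, so new z* = 1059 − 9 = 1050.

1050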